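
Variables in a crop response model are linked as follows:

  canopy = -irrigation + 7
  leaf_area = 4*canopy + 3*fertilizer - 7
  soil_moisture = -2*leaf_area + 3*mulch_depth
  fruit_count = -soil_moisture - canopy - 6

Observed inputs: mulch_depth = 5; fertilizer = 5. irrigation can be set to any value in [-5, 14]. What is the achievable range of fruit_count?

Substituting into the leaf_area equation gives leaf_area = -4*irrigation + 36.
Substituting into the soil_moisture equation gives soil_moisture = 8*irrigation - 57.
So fruit_count = -7*irrigation + 44.
Linear in irrigation, so extremes are at the endpoints: irrigation = -5 gives fruit_count = 79; irrigation = 14 gives fruit_count = -54.

-54 to 79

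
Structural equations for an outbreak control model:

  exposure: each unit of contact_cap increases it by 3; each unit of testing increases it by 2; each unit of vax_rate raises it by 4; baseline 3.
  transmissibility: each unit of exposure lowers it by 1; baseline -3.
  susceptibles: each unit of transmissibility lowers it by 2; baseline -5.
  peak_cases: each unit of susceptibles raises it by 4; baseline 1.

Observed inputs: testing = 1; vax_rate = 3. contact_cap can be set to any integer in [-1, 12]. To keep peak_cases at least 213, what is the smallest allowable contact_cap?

Substituting into the exposure equation gives exposure = 3*contact_cap + 17.
This gives transmissibility = -3*contact_cap - 20.
Substituting into the susceptibles equation gives susceptibles = 6*contact_cap + 35.
This gives peak_cases = 24*contact_cap + 141.
Require 24*contact_cap + 141 ≥ 213, so contact_cap ≥ 3.
The smallest integer in [-1, 12] satisfying this is 3.

contact_cap = 3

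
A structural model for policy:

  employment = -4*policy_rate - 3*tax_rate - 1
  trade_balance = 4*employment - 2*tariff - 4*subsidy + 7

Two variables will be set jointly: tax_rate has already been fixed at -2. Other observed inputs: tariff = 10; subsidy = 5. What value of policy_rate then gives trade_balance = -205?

With tax_rate held at -2:
Substituting into the employment equation gives employment = -4*policy_rate + 5.
Substituting into the trade_balance equation gives trade_balance = -16*policy_rate - 13.
Solve -16*policy_rate - 13 = -205: policy_rate = (-205 + 13) / -16 = 12.

policy_rate = 12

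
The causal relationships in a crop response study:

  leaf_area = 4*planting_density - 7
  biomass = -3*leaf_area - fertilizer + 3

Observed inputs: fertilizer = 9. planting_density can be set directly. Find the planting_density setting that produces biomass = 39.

planting_density = -2

Substituting into the biomass equation gives biomass = -12*planting_density + 15.
Solve -12*planting_density + 15 = 39: planting_density = (39 - 15) / -12 = -2.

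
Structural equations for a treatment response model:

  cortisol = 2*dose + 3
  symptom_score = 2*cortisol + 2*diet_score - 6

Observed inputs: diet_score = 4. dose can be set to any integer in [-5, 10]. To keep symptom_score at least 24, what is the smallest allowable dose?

dose = 4

Substituting into the symptom_score equation gives symptom_score = 4*dose + 8.
Require 4*dose + 8 ≥ 24, so dose ≥ 4.
The smallest integer in [-5, 10] satisfying this is 4.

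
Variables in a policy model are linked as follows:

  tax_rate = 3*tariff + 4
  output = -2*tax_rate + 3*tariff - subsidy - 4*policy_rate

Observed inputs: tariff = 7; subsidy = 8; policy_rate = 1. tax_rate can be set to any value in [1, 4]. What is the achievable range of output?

Intervening on tax_rate fixes its value directly, overriding its dependence on tariff.
Substituting into the output equation gives output = -2*tax_rate + 9.
Linear in tax_rate, so extremes are at the endpoints: tax_rate = 1 gives output = 7; tax_rate = 4 gives output = 1.

1 to 7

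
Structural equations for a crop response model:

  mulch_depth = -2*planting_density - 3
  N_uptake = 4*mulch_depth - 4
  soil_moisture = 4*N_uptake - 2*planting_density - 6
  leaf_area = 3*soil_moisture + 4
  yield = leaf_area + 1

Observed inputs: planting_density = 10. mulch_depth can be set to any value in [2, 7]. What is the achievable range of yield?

-25 to 215

Intervening on mulch_depth fixes its value directly, overriding its dependence on planting_density.
Substituting into the soil_moisture equation gives soil_moisture = 16*mulch_depth - 42.
So leaf_area = 48*mulch_depth - 122.
Substituting into the yield equation gives yield = 48*mulch_depth - 121.
Linear in mulch_depth, so extremes are at the endpoints: mulch_depth = 2 gives yield = -25; mulch_depth = 7 gives yield = 215.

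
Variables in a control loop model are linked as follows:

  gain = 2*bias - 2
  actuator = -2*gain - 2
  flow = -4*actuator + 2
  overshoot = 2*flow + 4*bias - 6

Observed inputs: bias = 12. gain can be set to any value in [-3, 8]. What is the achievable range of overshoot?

14 to 190

Intervening on gain fixes its value directly, overriding its dependence on bias.
Substituting into the flow equation gives flow = 8*gain + 10.
So overshoot = 16*gain + 62.
Linear in gain, so extremes are at the endpoints: gain = -3 gives overshoot = 14; gain = 8 gives overshoot = 190.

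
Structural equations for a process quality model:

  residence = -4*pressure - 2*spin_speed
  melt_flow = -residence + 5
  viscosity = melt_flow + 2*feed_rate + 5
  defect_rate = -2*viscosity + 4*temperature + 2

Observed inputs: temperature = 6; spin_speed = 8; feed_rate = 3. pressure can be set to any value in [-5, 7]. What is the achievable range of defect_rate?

-94 to 2

Substituting into the residence equation gives residence = -4*pressure - 16.
Substituting into the melt_flow equation gives melt_flow = 4*pressure + 21.
Substituting into the viscosity equation gives viscosity = 4*pressure + 32.
defect_rate becomes -8*pressure - 38.
Linear in pressure, so extremes are at the endpoints: pressure = -5 gives defect_rate = 2; pressure = 7 gives defect_rate = -94.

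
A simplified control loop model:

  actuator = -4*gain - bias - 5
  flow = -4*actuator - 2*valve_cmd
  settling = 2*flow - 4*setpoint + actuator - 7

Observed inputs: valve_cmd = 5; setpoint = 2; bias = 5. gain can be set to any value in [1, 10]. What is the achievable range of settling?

63 to 315

Substituting into the actuator equation gives actuator = -4*gain - 10.
This gives flow = 16*gain + 30.
This gives settling = 28*gain + 35.
Linear in gain, so extremes are at the endpoints: gain = 1 gives settling = 63; gain = 10 gives settling = 315.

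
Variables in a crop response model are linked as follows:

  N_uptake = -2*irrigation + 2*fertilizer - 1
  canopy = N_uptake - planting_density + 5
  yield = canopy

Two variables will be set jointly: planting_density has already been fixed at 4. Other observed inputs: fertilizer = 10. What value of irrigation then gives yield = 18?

irrigation = 1

With planting_density held at 4:
Substituting into the N_uptake equation gives N_uptake = -2*irrigation + 19.
Substituting into the canopy equation gives canopy = -2*irrigation + 20.
Substituting into the yield equation gives yield = -2*irrigation + 20.
Solve -2*irrigation + 20 = 18: irrigation = (18 - 20) / -2 = 1.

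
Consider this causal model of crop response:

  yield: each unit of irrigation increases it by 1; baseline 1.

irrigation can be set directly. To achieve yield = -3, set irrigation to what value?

irrigation = -4

Solve irrigation + 1 = -3: irrigation = (-3 - 1) / 1 = -4.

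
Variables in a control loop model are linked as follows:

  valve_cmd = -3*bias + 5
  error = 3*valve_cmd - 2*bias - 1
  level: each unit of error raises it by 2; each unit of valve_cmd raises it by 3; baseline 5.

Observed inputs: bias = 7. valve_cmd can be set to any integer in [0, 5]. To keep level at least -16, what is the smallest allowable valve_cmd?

valve_cmd = 1

Intervening on valve_cmd fixes its value directly, overriding its dependence on bias.
Substituting into the error equation gives error = 3*valve_cmd - 15.
This gives level = 9*valve_cmd - 25.
Require 9*valve_cmd - 25 ≥ -16, so valve_cmd ≥ 1.
The smallest integer in [0, 5] satisfying this is 1.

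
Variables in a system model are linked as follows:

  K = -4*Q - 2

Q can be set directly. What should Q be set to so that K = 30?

Solve -4*Q - 2 = 30: Q = (30 + 2) / -4 = -8.

Q = -8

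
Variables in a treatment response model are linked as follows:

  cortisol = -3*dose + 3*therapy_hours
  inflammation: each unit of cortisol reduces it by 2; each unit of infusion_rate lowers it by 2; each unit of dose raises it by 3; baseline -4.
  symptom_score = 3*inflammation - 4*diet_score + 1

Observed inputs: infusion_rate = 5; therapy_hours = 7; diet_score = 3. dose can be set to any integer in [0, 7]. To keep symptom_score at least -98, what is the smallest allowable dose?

Substituting into the cortisol equation gives cortisol = -3*dose + 21.
Substituting into the inflammation equation gives inflammation = 9*dose - 56.
Substituting into the symptom_score equation gives symptom_score = 27*dose - 179.
Require 27*dose - 179 ≥ -98, so dose ≥ 3.
The smallest integer in [0, 7] satisfying this is 3.

dose = 3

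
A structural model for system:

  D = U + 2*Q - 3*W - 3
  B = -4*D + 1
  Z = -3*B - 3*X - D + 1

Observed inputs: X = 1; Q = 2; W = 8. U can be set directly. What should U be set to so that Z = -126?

U = 12

Substituting into the D equation gives D = U - 23.
So B = -4*U + 93.
Substituting into the Z equation gives Z = 11*U - 258.
Solve 11*U - 258 = -126: U = (-126 + 258) / 11 = 12.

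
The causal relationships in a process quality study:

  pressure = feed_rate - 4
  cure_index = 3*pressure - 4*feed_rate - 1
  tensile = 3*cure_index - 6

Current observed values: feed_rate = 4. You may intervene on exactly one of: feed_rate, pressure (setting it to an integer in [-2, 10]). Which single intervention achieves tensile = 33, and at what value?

Intervening on feed_rate: tensile = -3*feed_rate - 45. Reaching 33 requires feed_rate = -26, outside [-2, 10].
Intervening on pressure: with other inputs at their observed values, tensile = 9*pressure - 57. Solving for 33 gives pressure = 10, within [-2, 10].

set pressure = 10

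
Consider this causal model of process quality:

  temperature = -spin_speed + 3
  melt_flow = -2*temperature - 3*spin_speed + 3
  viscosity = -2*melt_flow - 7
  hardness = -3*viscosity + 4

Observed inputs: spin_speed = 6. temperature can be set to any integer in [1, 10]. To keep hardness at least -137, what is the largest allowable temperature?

Intervening on temperature fixes its value directly, overriding its dependence on spin_speed.
Substituting into the melt_flow equation gives melt_flow = -2*temperature - 15.
Substituting into the viscosity equation gives viscosity = 4*temperature + 23.
So hardness = -12*temperature - 65.
Require -12*temperature - 65 ≥ -137, so temperature ≤ 6.
The largest integer in [1, 10] satisfying this is 6.

temperature = 6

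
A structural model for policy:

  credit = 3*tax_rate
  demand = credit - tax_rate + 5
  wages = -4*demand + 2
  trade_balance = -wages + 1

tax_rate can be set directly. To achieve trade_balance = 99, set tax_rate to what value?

Substituting into the demand equation gives demand = 2*tax_rate + 5.
Substituting into the wages equation gives wages = -8*tax_rate - 18.
trade_balance becomes 8*tax_rate + 19.
Solve 8*tax_rate + 19 = 99: tax_rate = (99 - 19) / 8 = 10.

tax_rate = 10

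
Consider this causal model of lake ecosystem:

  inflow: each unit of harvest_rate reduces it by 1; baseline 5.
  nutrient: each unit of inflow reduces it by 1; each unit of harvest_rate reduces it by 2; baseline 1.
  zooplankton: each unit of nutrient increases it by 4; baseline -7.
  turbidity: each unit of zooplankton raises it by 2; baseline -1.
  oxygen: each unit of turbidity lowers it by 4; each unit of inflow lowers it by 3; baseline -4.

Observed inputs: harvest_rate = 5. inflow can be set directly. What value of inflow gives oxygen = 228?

inflow = -4

Intervening on inflow fixes its value directly, overriding its dependence on harvest_rate.
Substituting into the nutrient equation gives nutrient = -inflow - 9.
Substituting into the zooplankton equation gives zooplankton = -4*inflow - 43.
Substituting into the turbidity equation gives turbidity = -8*inflow - 87.
oxygen becomes 29*inflow + 344.
Solve 29*inflow + 344 = 228: inflow = (228 - 344) / 29 = -4.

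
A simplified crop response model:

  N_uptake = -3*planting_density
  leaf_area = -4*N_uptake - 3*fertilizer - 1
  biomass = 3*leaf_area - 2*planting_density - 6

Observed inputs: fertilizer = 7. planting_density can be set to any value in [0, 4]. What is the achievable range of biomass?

-72 to 64

Substituting into the leaf_area equation gives leaf_area = 12*planting_density - 22.
biomass becomes 34*planting_density - 72.
Linear in planting_density, so extremes are at the endpoints: planting_density = 0 gives biomass = -72; planting_density = 4 gives biomass = 64.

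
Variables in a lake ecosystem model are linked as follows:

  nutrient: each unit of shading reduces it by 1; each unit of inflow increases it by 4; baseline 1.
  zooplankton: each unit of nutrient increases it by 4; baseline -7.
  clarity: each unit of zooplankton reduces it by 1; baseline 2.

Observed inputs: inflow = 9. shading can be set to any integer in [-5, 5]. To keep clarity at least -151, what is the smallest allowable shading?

shading = -3

Substituting into the nutrient equation gives nutrient = -shading + 37.
This gives zooplankton = -4*shading + 141.
This gives clarity = 4*shading - 139.
Require 4*shading - 139 ≥ -151, so shading ≥ -3.
The smallest integer in [-5, 5] satisfying this is -3.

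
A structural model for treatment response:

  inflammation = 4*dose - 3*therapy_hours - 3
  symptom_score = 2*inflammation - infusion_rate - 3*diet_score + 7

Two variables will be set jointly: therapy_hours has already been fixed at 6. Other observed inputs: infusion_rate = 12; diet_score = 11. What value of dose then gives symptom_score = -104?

With therapy_hours held at 6:
Substituting into the inflammation equation gives inflammation = 4*dose - 21.
Substituting into the symptom_score equation gives symptom_score = 8*dose - 80.
Solve 8*dose - 80 = -104: dose = (-104 + 80) / 8 = -3.

dose = -3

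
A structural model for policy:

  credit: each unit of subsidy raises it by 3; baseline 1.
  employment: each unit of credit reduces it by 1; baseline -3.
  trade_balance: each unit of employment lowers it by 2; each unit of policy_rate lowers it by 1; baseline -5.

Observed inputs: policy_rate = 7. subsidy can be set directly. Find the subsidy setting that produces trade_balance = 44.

Substituting into the employment equation gives employment = -3*subsidy - 4.
Substituting into the trade_balance equation gives trade_balance = 6*subsidy - 4.
Solve 6*subsidy - 4 = 44: subsidy = (44 + 4) / 6 = 8.

subsidy = 8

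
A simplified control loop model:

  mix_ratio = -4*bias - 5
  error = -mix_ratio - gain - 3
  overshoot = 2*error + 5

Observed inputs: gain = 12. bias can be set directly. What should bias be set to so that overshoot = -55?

bias = -5

Substituting into the error equation gives error = 4*bias - 10.
overshoot becomes 8*bias - 15.
Solve 8*bias - 15 = -55: bias = (-55 + 15) / 8 = -5.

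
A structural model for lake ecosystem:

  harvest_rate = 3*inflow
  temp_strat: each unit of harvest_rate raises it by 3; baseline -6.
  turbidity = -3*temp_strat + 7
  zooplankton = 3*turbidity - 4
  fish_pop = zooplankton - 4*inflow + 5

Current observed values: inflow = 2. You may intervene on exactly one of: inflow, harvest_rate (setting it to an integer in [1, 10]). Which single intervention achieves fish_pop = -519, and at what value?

Intervening on inflow: with other inputs at their observed values, fish_pop = -85*inflow + 76. Solving for -519 gives inflow = 7, within [1, 10].
Intervening on harvest_rate: fish_pop = -27*harvest_rate + 68. Reaching -519 requires harvest_rate = 587/27, not an integer.

set inflow = 7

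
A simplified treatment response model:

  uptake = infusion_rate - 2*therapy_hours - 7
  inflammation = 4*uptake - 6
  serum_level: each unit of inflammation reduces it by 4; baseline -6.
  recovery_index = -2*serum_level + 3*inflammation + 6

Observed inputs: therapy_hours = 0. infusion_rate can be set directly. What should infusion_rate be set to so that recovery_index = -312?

infusion_rate = 1

Substituting into the uptake equation gives uptake = infusion_rate - 7.
Substituting into the inflammation equation gives inflammation = 4*infusion_rate - 34.
So serum_level = -16*infusion_rate + 130.
So recovery_index = 44*infusion_rate - 356.
Solve 44*infusion_rate - 356 = -312: infusion_rate = (-312 + 356) / 44 = 1.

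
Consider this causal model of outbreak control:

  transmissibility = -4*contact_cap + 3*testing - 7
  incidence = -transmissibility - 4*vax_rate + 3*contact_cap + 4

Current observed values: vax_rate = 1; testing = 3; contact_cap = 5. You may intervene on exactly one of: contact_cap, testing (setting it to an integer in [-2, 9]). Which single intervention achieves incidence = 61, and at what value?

set contact_cap = 9

Intervening on contact_cap: with other inputs at their observed values, incidence = 7*contact_cap - 2. Solving for 61 gives contact_cap = 9, within [-2, 9].
Intervening on testing: incidence = -3*testing + 42. Reaching 61 requires testing = -19/3, not an integer.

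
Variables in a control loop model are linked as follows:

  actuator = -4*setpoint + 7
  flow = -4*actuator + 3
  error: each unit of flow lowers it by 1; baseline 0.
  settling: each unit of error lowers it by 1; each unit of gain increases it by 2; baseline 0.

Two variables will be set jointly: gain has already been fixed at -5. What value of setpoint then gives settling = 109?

With gain held at -5:
Substituting into the flow equation gives flow = 16*setpoint - 25.
This gives error = -16*setpoint + 25.
Substituting into the settling equation gives settling = 16*setpoint - 35.
Solve 16*setpoint - 35 = 109: setpoint = (109 + 35) / 16 = 9.

setpoint = 9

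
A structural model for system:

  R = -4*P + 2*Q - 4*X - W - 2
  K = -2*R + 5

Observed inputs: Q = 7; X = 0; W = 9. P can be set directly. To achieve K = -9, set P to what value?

Substituting into the R equation gives R = -4*P + 3.
This gives K = 8*P - 1.
Solve 8*P - 1 = -9: P = (-9 + 1) / 8 = -1.

P = -1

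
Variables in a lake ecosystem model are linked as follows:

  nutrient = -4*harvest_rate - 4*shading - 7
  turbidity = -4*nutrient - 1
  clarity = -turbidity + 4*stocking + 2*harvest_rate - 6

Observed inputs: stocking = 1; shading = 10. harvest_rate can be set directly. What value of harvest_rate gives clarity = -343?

Substituting into the nutrient equation gives nutrient = -4*harvest_rate - 47.
turbidity becomes 16*harvest_rate + 187.
Substituting into the clarity equation gives clarity = -14*harvest_rate - 189.
Solve -14*harvest_rate - 189 = -343: harvest_rate = (-343 + 189) / -14 = 11.

harvest_rate = 11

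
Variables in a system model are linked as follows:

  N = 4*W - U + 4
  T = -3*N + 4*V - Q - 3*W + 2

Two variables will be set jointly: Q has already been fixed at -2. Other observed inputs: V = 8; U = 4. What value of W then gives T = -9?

With Q held at -2:
Substituting into the N equation gives N = 4*W.
This gives T = -15*W + 36.
Solve -15*W + 36 = -9: W = (-9 - 36) / -15 = 3.

W = 3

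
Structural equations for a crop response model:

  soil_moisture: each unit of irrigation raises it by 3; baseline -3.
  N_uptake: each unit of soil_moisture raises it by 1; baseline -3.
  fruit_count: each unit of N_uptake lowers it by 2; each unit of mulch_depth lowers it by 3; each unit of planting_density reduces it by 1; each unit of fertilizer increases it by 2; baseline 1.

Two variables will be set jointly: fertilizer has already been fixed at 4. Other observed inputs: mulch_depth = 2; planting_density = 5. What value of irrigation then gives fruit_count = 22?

With fertilizer held at 4:
Substituting into the N_uptake equation gives N_uptake = 3*irrigation - 6.
So fruit_count = -6*irrigation + 10.
Solve -6*irrigation + 10 = 22: irrigation = (22 - 10) / -6 = -2.

irrigation = -2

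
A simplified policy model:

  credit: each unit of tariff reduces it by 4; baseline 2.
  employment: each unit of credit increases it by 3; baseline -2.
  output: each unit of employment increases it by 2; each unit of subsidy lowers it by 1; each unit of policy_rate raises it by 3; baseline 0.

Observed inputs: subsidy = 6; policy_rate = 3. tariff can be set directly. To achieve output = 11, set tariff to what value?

Substituting into the employment equation gives employment = -12*tariff + 4.
This gives output = -24*tariff + 11.
Solve -24*tariff + 11 = 11: tariff = (11 - 11) / -24 = 0.

tariff = 0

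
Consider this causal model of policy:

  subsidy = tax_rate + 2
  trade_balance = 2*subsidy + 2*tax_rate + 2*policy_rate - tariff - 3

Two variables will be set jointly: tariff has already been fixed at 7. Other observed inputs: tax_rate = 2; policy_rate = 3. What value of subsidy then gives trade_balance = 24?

With tariff held at 7:
Intervening on subsidy fixes its value directly, overriding its dependence on tax_rate.
Substituting into the trade_balance equation gives trade_balance = 2*subsidy.
Solve 2*subsidy = 24: subsidy = 24 / 2 = 12.

subsidy = 12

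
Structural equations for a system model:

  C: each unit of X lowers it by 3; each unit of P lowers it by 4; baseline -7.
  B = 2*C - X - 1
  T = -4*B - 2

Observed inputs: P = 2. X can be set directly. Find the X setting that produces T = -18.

Substituting into the C equation gives C = -3*X - 15.
Substituting into the B equation gives B = -7*X - 31.
This gives T = 28*X + 122.
Solve 28*X + 122 = -18: X = (-18 - 122) / 28 = -5.

X = -5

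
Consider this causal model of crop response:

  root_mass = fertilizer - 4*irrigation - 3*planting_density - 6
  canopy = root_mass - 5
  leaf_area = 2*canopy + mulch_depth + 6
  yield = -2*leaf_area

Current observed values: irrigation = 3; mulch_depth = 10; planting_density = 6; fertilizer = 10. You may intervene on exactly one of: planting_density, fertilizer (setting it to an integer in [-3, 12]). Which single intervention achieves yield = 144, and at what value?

Intervening on planting_density: yield = 12*planting_density + 20. Reaching 144 requires planting_density = 31/3, not an integer.
Intervening on fertilizer: with other inputs at their observed values, yield = -4*fertilizer + 132. Solving for 144 gives fertilizer = -3, within [-3, 12].

set fertilizer = -3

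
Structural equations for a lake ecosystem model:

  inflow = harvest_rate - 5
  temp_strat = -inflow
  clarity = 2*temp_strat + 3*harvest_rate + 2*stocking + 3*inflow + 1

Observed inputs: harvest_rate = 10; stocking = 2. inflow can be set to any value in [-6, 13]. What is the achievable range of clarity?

Intervening on inflow fixes its value directly, overriding its dependence on harvest_rate.
Substituting into the clarity equation gives clarity = inflow + 35.
Linear in inflow, so extremes are at the endpoints: inflow = -6 gives clarity = 29; inflow = 13 gives clarity = 48.

29 to 48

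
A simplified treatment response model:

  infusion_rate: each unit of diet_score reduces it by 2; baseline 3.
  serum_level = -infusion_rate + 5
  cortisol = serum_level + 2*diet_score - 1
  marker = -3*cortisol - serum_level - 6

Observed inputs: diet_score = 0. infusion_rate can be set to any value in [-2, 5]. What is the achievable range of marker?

Intervening on infusion_rate fixes its value directly, overriding its dependence on diet_score.
Substituting into the cortisol equation gives cortisol = -infusion_rate + 4.
This gives marker = 4*infusion_rate - 23.
Linear in infusion_rate, so extremes are at the endpoints: infusion_rate = -2 gives marker = -31; infusion_rate = 5 gives marker = -3.

-31 to -3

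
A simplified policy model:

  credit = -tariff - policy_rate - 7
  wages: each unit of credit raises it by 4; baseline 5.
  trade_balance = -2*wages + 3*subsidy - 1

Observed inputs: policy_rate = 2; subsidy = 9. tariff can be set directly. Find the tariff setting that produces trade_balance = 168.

Substituting into the credit equation gives credit = -tariff - 9.
This gives wages = -4*tariff - 31.
This gives trade_balance = 8*tariff + 88.
Solve 8*tariff + 88 = 168: tariff = (168 - 88) / 8 = 10.

tariff = 10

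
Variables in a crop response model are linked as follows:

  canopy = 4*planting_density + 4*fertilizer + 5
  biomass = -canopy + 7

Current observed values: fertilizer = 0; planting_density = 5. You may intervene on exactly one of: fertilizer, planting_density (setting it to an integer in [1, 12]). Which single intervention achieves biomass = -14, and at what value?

Intervening on fertilizer: biomass = -4*fertilizer - 18. Reaching -14 requires fertilizer = -1, outside [1, 12].
Intervening on planting_density: with other inputs at their observed values, biomass = -4*planting_density + 2. Solving for -14 gives planting_density = 4, within [1, 12].

set planting_density = 4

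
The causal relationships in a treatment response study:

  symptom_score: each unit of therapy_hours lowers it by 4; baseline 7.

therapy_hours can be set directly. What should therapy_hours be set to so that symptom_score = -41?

therapy_hours = 12

Solve -4*therapy_hours + 7 = -41: therapy_hours = (-41 - 7) / -4 = 12.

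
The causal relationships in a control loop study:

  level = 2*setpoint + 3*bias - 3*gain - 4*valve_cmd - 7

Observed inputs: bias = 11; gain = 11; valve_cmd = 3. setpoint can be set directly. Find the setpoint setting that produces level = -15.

setpoint = 2

Substituting into the level equation gives level = 2*setpoint - 19.
Solve 2*setpoint - 19 = -15: setpoint = (-15 + 19) / 2 = 2.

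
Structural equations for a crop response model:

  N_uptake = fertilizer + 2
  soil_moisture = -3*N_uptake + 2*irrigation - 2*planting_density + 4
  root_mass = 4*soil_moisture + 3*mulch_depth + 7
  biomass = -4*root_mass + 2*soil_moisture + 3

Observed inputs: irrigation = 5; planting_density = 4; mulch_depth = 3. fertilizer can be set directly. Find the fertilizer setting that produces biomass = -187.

Substituting into the soil_moisture equation gives soil_moisture = -3*fertilizer.
root_mass becomes -12*fertilizer + 16.
So biomass = 42*fertilizer - 61.
Solve 42*fertilizer - 61 = -187: fertilizer = (-187 + 61) / 42 = -3.

fertilizer = -3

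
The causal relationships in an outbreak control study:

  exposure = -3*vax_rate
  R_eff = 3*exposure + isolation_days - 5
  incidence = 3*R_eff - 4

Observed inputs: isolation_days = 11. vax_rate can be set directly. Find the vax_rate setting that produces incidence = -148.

vax_rate = 6

Substituting into the R_eff equation gives R_eff = -9*vax_rate + 6.
So incidence = -27*vax_rate + 14.
Solve -27*vax_rate + 14 = -148: vax_rate = (-148 - 14) / -27 = 6.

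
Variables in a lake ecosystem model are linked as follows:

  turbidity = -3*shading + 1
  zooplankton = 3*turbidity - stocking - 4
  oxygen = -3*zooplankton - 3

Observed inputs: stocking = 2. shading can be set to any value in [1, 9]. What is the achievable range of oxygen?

Substituting into the zooplankton equation gives zooplankton = -9*shading - 3.
Substituting into the oxygen equation gives oxygen = 27*shading + 6.
Linear in shading, so extremes are at the endpoints: shading = 1 gives oxygen = 33; shading = 9 gives oxygen = 249.

33 to 249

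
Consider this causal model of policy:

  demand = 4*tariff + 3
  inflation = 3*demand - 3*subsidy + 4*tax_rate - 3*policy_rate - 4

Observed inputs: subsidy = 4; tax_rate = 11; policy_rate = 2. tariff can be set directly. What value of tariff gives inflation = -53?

Substituting into the inflation equation gives inflation = 12*tariff + 31.
Solve 12*tariff + 31 = -53: tariff = (-53 - 31) / 12 = -7.

tariff = -7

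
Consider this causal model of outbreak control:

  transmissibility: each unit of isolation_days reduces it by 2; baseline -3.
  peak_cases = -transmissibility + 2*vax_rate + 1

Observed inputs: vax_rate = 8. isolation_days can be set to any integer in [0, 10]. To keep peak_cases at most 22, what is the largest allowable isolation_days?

isolation_days = 1

Substituting into the peak_cases equation gives peak_cases = 2*isolation_days + 20.
Require 2*isolation_days + 20 ≤ 22, so isolation_days ≤ 1.
The largest integer in [0, 10] satisfying this is 1.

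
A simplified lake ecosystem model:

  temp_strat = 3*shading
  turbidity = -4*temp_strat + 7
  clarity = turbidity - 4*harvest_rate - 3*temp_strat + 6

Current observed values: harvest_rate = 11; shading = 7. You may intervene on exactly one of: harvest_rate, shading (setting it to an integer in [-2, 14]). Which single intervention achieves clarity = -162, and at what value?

set harvest_rate = 7

Intervening on harvest_rate: with other inputs at their observed values, clarity = -4*harvest_rate - 134. Solving for -162 gives harvest_rate = 7, within [-2, 14].
Intervening on shading: clarity = -21*shading - 31. Reaching -162 requires shading = 131/21, not an integer.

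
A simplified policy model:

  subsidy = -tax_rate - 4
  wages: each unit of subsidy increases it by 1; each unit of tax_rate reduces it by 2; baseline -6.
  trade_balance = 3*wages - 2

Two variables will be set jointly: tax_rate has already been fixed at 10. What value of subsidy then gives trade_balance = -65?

subsidy = 5

With tax_rate held at 10:
Intervening on subsidy fixes its value directly, overriding its dependence on tax_rate.
Substituting into the wages equation gives wages = subsidy - 26.
Substituting into the trade_balance equation gives trade_balance = 3*subsidy - 80.
Solve 3*subsidy - 80 = -65: subsidy = (-65 + 80) / 3 = 5.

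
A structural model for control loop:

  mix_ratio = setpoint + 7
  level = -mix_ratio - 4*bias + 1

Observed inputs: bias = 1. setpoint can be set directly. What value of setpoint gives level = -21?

Substituting into the level equation gives level = -setpoint - 10.
Solve -setpoint - 10 = -21: setpoint = (-21 + 10) / -1 = 11.

setpoint = 11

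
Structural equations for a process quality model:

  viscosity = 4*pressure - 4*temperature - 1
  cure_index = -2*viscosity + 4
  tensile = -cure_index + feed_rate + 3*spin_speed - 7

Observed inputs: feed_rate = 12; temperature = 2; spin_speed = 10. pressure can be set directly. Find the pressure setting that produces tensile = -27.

Substituting into the viscosity equation gives viscosity = 4*pressure - 9.
cure_index becomes -8*pressure + 22.
This gives tensile = 8*pressure + 13.
Solve 8*pressure + 13 = -27: pressure = (-27 - 13) / 8 = -5.

pressure = -5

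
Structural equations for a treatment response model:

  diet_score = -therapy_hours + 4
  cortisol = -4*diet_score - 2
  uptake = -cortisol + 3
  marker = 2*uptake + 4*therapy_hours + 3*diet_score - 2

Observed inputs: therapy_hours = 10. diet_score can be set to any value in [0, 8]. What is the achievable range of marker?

Intervening on diet_score fixes its value directly, overriding its dependence on therapy_hours.
Substituting into the uptake equation gives uptake = 4*diet_score + 5.
Substituting into the marker equation gives marker = 11*diet_score + 48.
Linear in diet_score, so extremes are at the endpoints: diet_score = 0 gives marker = 48; diet_score = 8 gives marker = 136.

48 to 136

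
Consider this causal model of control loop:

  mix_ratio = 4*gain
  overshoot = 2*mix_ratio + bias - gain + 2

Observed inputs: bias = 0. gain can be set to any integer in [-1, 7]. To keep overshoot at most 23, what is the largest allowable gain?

Substituting into the overshoot equation gives overshoot = 7*gain + 2.
Require 7*gain + 2 ≤ 23, so gain ≤ 3.
The largest integer in [-1, 7] satisfying this is 3.

gain = 3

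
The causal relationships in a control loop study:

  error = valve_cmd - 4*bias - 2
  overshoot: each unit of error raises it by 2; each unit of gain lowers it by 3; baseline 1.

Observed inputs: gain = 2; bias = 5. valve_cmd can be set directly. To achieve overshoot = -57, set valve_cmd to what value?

valve_cmd = -4

Substituting into the error equation gives error = valve_cmd - 22.
Substituting into the overshoot equation gives overshoot = 2*valve_cmd - 49.
Solve 2*valve_cmd - 49 = -57: valve_cmd = (-57 + 49) / 2 = -4.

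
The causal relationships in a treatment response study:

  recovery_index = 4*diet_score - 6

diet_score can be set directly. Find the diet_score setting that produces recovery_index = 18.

Solve 4*diet_score - 6 = 18: diet_score = (18 + 6) / 4 = 6.

diet_score = 6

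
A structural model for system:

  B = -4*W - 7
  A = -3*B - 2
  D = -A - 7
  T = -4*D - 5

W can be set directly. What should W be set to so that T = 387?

Substituting into the A equation gives A = 12*W + 19.
Substituting into the D equation gives D = -12*W - 26.
Substituting into the T equation gives T = 48*W + 99.
Solve 48*W + 99 = 387: W = (387 - 99) / 48 = 6.

W = 6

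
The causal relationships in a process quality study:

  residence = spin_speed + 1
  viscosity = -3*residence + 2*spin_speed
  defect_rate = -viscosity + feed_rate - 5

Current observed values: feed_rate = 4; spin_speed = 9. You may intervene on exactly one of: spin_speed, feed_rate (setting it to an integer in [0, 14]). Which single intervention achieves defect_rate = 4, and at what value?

set spin_speed = 2

Intervening on spin_speed: with other inputs at their observed values, defect_rate = spin_speed + 2. Solving for 4 gives spin_speed = 2, within [0, 14].
Intervening on feed_rate: defect_rate = feed_rate + 7. Reaching 4 requires feed_rate = -3, outside [0, 14].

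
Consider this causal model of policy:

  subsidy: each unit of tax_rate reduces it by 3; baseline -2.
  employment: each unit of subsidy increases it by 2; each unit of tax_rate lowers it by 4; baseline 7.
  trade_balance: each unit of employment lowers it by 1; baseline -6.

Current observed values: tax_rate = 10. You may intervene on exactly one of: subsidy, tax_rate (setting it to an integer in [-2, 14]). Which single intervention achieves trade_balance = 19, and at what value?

Intervening on subsidy: with other inputs at their observed values, trade_balance = -2*subsidy + 27. Solving for 19 gives subsidy = 4, within [-2, 14].
Intervening on tax_rate: trade_balance = 10*tax_rate - 9. Reaching 19 requires tax_rate = 14/5, not an integer.

set subsidy = 4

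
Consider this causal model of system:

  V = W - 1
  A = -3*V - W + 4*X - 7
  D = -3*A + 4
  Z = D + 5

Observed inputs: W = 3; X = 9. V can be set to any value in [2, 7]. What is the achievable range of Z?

-51 to -6

Intervening on V fixes its value directly, overriding its dependence on W.
Substituting into the A equation gives A = -3*V + 26.
Substituting into the D equation gives D = 9*V - 74.
Z becomes 9*V - 69.
Linear in V, so extremes are at the endpoints: V = 2 gives Z = -51; V = 7 gives Z = -6.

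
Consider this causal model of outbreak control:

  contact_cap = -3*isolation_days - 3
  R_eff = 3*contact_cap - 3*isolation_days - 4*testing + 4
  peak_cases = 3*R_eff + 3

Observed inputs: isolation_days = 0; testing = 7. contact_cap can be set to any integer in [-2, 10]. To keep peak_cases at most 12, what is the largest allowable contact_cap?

Intervening on contact_cap fixes its value directly, overriding its dependence on isolation_days.
Substituting into the R_eff equation gives R_eff = 3*contact_cap - 24.
peak_cases becomes 9*contact_cap - 69.
Require 9*contact_cap - 69 ≤ 12, so contact_cap ≤ 9.
The largest integer in [-2, 10] satisfying this is 9.

contact_cap = 9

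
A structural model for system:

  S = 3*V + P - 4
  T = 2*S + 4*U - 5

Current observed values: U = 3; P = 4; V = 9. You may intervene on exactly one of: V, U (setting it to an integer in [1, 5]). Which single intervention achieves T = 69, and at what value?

Intervening on V: T = 6*V + 7. Reaching 69 requires V = 31/3, not an integer.
Intervening on U: with other inputs at their observed values, T = 4*U + 49. Solving for 69 gives U = 5, within [1, 5].

set U = 5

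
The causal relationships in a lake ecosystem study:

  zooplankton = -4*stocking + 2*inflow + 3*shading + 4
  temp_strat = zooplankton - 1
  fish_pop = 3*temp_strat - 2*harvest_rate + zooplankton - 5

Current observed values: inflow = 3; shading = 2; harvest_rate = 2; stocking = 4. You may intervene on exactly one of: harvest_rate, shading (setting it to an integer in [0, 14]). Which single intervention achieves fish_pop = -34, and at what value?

set harvest_rate = 13

Intervening on harvest_rate: with other inputs at their observed values, fish_pop = -2*harvest_rate - 8. Solving for -34 gives harvest_rate = 13, within [0, 14].
Intervening on shading: fish_pop = 12*shading - 36. Reaching -34 requires shading = 1/6, not an integer.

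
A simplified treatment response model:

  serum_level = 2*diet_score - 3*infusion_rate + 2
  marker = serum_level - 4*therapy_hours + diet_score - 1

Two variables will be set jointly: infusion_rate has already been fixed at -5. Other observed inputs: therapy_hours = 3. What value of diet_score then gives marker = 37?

diet_score = 11

With infusion_rate held at -5:
Substituting into the serum_level equation gives serum_level = 2*diet_score + 17.
Substituting into the marker equation gives marker = 3*diet_score + 4.
Solve 3*diet_score + 4 = 37: diet_score = (37 - 4) / 3 = 11.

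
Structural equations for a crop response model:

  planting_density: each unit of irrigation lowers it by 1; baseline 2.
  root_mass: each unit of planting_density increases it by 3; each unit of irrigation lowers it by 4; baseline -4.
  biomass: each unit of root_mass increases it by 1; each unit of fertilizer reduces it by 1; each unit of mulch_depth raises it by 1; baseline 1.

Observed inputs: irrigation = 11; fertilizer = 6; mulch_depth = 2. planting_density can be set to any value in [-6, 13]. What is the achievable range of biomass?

Intervening on planting_density fixes its value directly, overriding its dependence on irrigation.
Substituting into the root_mass equation gives root_mass = 3*planting_density - 48.
biomass becomes 3*planting_density - 51.
Linear in planting_density, so extremes are at the endpoints: planting_density = -6 gives biomass = -69; planting_density = 13 gives biomass = -12.

-69 to -12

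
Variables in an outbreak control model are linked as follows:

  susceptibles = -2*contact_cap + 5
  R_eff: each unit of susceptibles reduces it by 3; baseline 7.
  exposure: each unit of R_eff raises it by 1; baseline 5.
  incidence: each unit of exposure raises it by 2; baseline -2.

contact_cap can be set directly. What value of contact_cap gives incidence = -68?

contact_cap = -5

Substituting into the R_eff equation gives R_eff = 6*contact_cap - 8.
Substituting into the exposure equation gives exposure = 6*contact_cap - 3.
This gives incidence = 12*contact_cap - 8.
Solve 12*contact_cap - 8 = -68: contact_cap = (-68 + 8) / 12 = -5.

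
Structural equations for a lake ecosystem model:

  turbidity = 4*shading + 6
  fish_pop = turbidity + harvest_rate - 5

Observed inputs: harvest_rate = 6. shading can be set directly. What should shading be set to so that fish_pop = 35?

shading = 7

Substituting into the fish_pop equation gives fish_pop = 4*shading + 7.
Solve 4*shading + 7 = 35: shading = (35 - 7) / 4 = 7.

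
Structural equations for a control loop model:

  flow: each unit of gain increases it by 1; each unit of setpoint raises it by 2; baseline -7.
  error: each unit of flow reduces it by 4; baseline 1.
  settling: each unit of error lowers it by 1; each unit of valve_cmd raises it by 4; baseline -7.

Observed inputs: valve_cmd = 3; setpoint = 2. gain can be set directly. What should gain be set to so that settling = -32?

gain = -6

Substituting into the flow equation gives flow = gain - 3.
error becomes -4*gain + 13.
settling becomes 4*gain - 8.
Solve 4*gain - 8 = -32: gain = (-32 + 8) / 4 = -6.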